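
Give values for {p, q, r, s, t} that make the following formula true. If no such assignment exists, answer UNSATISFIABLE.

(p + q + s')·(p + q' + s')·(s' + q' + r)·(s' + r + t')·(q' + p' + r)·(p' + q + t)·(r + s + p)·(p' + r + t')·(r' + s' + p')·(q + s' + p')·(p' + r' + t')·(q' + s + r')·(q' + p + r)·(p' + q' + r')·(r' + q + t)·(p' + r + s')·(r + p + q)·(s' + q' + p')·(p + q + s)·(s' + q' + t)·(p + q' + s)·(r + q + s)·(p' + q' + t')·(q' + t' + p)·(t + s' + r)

UNSATISFIABLE

Branch on p: set p = 1.
Branch on q: set q = 0.
Unit clause (t) forces t = 1.
Unit clause (r) forces r = 1.
But (r') is also a unit clause — contradiction.
That branch fails; take q = 1 instead.
Unit clause (r) forces r = 1.
But (r') is also a unit clause — contradiction.
Both values of q lead to a conflict.
That branch fails; take p = 0 instead.
Branch on q: set q = 1.
Unit clause (s') forces s = 0.
But (s) is also a unit clause — contradiction.
That branch fails; take q = 0 instead.
Unit clause (s') forces s = 0.
But (s) is also a unit clause — contradiction.
Both values of q lead to a conflict.
Both values of p lead to a conflict.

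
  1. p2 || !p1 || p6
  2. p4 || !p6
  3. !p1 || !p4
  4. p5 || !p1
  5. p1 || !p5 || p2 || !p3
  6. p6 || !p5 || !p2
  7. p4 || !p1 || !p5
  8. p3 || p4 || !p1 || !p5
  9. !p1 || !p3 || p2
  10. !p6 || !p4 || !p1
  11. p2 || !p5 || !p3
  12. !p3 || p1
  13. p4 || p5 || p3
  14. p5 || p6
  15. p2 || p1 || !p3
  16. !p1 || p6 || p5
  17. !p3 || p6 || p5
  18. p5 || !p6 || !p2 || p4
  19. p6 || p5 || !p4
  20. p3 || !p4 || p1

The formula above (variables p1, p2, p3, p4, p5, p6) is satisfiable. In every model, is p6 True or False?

False

Suppose p6 = true.
(p4) alone gives p4 = true.
(!p1) alone gives p1 = false.
(!p3) alone gives p3 = false.
Now (p3) is unsatisfied and unit — conflict.
So every satisfying assignment has p6 = False.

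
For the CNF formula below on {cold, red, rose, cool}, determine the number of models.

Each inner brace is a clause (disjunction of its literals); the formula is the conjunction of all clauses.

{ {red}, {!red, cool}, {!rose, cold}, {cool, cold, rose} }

There are 2^4 = 16 truth assignments over (cold, red, rose, cool).
Check each against the 4 clauses (columns in the order cold, red, rose, cool):
  F F F F  ✗ fails (red)
  F F F T  ✗ fails (red)
  F F T F  ✗ fails (red)
  F F T T  ✗ fails (red)
  F T F F  ✗ fails (!red || cool)
  F T F T  ✓ satisfies all
  F T T F  ✗ fails (!red || cool)
  F T T T  ✗ fails (!rose || cold)
  T F F F  ✗ fails (red)
  T F F T  ✗ fails (red)
  T F T F  ✗ fails (red)
  T F T T  ✗ fails (red)
  T T F F  ✗ fails (!red || cool)
  T T F T  ✓ satisfies all
  T T T F  ✗ fails (!red || cool)
  T T T T  ✓ satisfies all
3 of the 16 rows are models.

3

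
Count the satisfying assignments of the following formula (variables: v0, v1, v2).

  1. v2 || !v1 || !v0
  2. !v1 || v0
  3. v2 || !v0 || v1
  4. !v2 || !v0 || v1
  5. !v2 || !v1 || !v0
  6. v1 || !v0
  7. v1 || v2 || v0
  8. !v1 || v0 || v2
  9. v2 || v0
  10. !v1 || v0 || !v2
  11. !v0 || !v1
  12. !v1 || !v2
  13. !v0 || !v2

There are 2^3 = 8 truth assignments over (v0, v1, v2).
Check each against the 13 clauses (columns in the order v0, v1, v2):
  F F F  ✗ fails (v1 || v2 || v0)
  F F T  ✓ satisfies all
  F T F  ✗ fails (!v1 || v0)
  F T T  ✗ fails (!v1 || v0)
  T F F  ✗ fails (v2 || !v0 || v1)
  T F T  ✗ fails (!v2 || !v0 || v1)
  T T F  ✗ fails (v2 || !v1 || !v0)
  T T T  ✗ fails (!v2 || !v1 || !v0)
1 of the 8 rows is a model.

1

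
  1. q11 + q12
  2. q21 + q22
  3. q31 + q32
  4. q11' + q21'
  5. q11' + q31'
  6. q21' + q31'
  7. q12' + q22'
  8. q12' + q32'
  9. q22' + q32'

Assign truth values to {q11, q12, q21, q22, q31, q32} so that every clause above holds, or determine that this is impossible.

Branch on q11: set q11 = 1.
Unit clause (q21') forces q21 = 0.
Unit clause (q22) forces q22 = 1.
Unit clause (q31') forces q31 = 0.
Unit clause (q32) forces q32 = 1.
That conflicts with the unit clause (q32').
Undo q11 and try q11 = 0.
Unit clause (q12) forces q12 = 1.
Unit clause (q22') forces q22 = 0.
Unit clause (q21) forces q21 = 1.
Unit clause (q31') forces q31 = 0.
Unit clause (q32) forces q32 = 1.
That conflicts with the unit clause (q32').
Neither q11 = 1 nor q11 = 0 works.

UNSATISFIABLE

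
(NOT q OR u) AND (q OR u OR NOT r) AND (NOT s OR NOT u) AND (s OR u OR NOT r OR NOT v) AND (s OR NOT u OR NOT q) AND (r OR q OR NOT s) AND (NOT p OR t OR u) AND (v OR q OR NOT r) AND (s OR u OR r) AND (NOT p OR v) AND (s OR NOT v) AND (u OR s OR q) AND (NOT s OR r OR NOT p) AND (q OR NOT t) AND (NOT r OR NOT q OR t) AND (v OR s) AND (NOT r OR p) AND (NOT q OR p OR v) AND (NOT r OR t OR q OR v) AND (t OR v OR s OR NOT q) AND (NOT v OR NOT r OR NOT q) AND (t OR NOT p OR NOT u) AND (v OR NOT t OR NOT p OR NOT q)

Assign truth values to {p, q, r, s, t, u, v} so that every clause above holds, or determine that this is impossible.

UNSATISFIABLE

Suppose q = false.
Unit clause (NOT t) forces t = false.
Suppose u = true.
Unit clause (NOT s) forces s = false.
Unit clause (NOT v) forces v = false.
Now (v) is unsatisfied and unit — conflict.
Undo u and try u = false.
Unit clause (NOT r) forces r = false.
Unit clause (NOT s) forces s = false.
Now (s) is unsatisfied and unit — conflict.
Both values of u lead to a conflict.
Undo q and try q = true.
Unit clause (u) forces u = true.
Unit clause (NOT s) forces s = false.
Now (s) is unsatisfied and unit — conflict.
Both values of q lead to a conflict.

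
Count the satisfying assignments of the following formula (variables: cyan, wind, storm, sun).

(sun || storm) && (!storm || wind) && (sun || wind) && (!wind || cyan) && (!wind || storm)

4

There are 2^4 = 16 truth assignments over (cyan, wind, storm, sun).
Check each against the 5 clauses (columns in the order cyan, wind, storm, sun):
  F F F F  ✗ fails (sun || storm)
  F F F T  ✓ satisfies all
  F F T F  ✗ fails (!storm || wind)
  F F T T  ✗ fails (!storm || wind)
  F T F F  ✗ fails (sun || storm)
  F T F T  ✗ fails (!wind || cyan)
  F T T F  ✗ fails (!wind || cyan)
  F T T T  ✗ fails (!wind || cyan)
  T F F F  ✗ fails (sun || storm)
  T F F T  ✓ satisfies all
  T F T F  ✗ fails (!storm || wind)
  T F T T  ✗ fails (!storm || wind)
  T T F F  ✗ fails (sun || storm)
  T T F T  ✗ fails (!wind || storm)
  T T T F  ✓ satisfies all
  T T T T  ✓ satisfies all
4 of the 16 rows are models.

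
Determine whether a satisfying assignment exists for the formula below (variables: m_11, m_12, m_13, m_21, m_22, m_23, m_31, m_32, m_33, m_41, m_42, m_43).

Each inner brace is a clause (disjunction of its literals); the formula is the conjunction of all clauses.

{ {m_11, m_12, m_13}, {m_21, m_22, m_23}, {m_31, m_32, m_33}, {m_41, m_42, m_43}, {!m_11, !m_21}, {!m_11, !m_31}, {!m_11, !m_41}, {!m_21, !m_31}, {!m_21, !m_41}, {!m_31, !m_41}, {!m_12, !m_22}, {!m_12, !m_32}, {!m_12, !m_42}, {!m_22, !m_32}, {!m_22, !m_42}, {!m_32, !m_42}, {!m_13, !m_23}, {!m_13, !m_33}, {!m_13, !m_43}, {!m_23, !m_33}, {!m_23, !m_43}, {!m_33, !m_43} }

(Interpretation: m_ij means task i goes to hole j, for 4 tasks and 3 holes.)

Branch on m_11: set m_11 = false.
Branch on m_12: set m_12 = true.
From the singleton clause (!m_22), m_22 = false.
From the singleton clause (!m_32), m_32 = false.
From the singleton clause (!m_42), m_42 = false.
Branch on m_21: set m_21 = true.
From the singleton clause (!m_31), m_31 = false.
From the singleton clause (m_33), m_33 = true.
From the singleton clause (!m_41), m_41 = false.
From the singleton clause (m_43), m_43 = true.
That conflicts with the unit clause (!m_43).
Backtrack on m_21: now try m_21 = false.
From the singleton clause (m_23), m_23 = true.
From the singleton clause (!m_13), m_13 = false.
From the singleton clause (!m_33), m_33 = false.
From the singleton clause (m_31), m_31 = true.
From the singleton clause (!m_41), m_41 = false.
From the singleton clause (m_43), m_43 = true.
That conflicts with the unit clause (!m_43).
Both values of m_21 lead to a conflict.
Backtrack on m_12: now try m_12 = false.
From the singleton clause (m_13), m_13 = true.
From the singleton clause (!m_23), m_23 = false.
From the singleton clause (!m_33), m_33 = false.
From the singleton clause (!m_43), m_43 = false.
Branch on m_21: set m_21 = true.
From the singleton clause (!m_31), m_31 = false.
From the singleton clause (m_32), m_32 = true.
From the singleton clause (!m_41), m_41 = false.
From the singleton clause (m_42), m_42 = true.
That conflicts with the unit clause (!m_42).
Backtrack on m_21: now try m_21 = false.
From the singleton clause (m_22), m_22 = true.
From the singleton clause (!m_32), m_32 = false.
From the singleton clause (m_31), m_31 = true.
From the singleton clause (!m_41), m_41 = false.
From the singleton clause (m_42), m_42 = true.
That conflicts with the unit clause (!m_42).
Both values of m_21 lead to a conflict.
Both values of m_12 lead to a conflict.
Backtrack on m_11: now try m_11 = true.
From the singleton clause (!m_21), m_21 = false.
From the singleton clause (!m_31), m_31 = false.
From the singleton clause (!m_41), m_41 = false.
Branch on m_22: set m_22 = true.
From the singleton clause (!m_12), m_12 = false.
From the singleton clause (!m_32), m_32 = false.
From the singleton clause (m_33), m_33 = true.
From the singleton clause (!m_42), m_42 = false.
From the singleton clause (m_43), m_43 = true.
That conflicts with the unit clause (!m_43).
Backtrack on m_22: now try m_22 = false.
From the singleton clause (m_23), m_23 = true.
From the singleton clause (!m_13), m_13 = false.
From the singleton clause (!m_33), m_33 = false.
From the singleton clause (m_32), m_32 = true.
From the singleton clause (!m_12), m_12 = false.
From the singleton clause (!m_42), m_42 = false.
From the singleton clause (m_43), m_43 = true.
That conflicts with the unit clause (!m_43).
Both values of m_22 lead to a conflict.
Both values of m_11 lead to a conflict.
No assignment satisfies every clause.

No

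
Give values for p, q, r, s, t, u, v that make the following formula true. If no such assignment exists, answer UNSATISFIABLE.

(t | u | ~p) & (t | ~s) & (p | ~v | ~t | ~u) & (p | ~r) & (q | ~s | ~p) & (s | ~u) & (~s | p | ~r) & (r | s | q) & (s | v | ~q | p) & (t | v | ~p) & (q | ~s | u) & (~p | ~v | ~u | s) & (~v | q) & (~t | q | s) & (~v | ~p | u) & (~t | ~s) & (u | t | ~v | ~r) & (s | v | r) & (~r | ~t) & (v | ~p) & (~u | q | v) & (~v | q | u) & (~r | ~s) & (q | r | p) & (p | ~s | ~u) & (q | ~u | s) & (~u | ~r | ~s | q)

Try t = 1.
Unit clause (~s) forces s = 0.
Unit clause (~u) forces u = 0.
Unit clause (q) forces q = 1.
Unit clause (~r) forces r = 0.
Unit clause (v) forces v = 1.
Unit clause (~p) forces p = 0.
This assignment satisfies each clause.

p: 0, q: 1, r: 0, s: 0, t: 1, u: 0, v: 1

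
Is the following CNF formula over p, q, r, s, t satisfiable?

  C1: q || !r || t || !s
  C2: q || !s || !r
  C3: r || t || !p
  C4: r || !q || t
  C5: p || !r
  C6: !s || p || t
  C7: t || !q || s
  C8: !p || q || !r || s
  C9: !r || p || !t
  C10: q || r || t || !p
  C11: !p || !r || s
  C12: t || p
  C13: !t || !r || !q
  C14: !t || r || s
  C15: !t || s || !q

Yes

Try p = false.
From the singleton clause (!r), r = false.
From the singleton clause (t), t = true.
From the singleton clause (s), s = true.
Every clause is now satisfied; q is unconstrained.
A satisfying assignment: p ↦ false,  q ↦ true,  r ↦ false,  s ↦ true,  t ↦ true.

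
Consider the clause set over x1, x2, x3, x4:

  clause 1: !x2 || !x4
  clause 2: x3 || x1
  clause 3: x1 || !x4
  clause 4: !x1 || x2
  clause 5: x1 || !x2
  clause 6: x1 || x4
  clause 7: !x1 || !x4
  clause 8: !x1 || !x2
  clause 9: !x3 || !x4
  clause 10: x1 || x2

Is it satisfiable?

Unsatisfiable

Branch on x2: set x2 = false.
From the singleton clause (!x1), x1 = false.
That conflicts with the unit clause (x1).
Undo x2 and try x2 = true.
From the singleton clause (!x4), x4 = false.
From the singleton clause (x1), x1 = true.
That conflicts with the unit clause (!x1).
Neither x2 = true nor x2 = false works.
No assignment satisfies every clause.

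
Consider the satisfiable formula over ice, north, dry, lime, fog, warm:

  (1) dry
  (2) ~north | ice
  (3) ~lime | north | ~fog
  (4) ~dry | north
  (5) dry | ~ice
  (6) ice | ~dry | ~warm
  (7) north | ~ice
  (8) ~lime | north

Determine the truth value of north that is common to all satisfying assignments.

True

Suppose north = 0.
From the singleton clause (dry), dry = 1.
Now (~dry) is unsatisfied and unit — conflict.
So every satisfying assignment has north = True.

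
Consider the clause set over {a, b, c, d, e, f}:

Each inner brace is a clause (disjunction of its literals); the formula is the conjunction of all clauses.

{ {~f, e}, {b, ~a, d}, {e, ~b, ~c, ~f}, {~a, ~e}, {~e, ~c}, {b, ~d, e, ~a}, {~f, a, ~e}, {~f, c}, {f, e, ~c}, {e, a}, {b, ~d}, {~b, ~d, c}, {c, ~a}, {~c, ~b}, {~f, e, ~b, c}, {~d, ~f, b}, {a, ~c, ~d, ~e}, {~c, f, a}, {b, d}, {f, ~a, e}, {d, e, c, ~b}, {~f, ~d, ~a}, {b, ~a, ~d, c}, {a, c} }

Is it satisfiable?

No

Suppose f = 0.
Suppose a = 0.
(e) alone gives e = 1.
(~c) alone gives c = 0.
But (c) is also a unit clause — contradiction.
Backtrack on a: now try a = 1.
(~e) alone gives e = 0.
But (e) is also a unit clause — contradiction.
Neither a = 1 nor a = 0 works.
Backtrack on f: now try f = 1.
(e) alone gives e = 1.
(~a) alone gives a = 0.
But (a) is also a unit clause — contradiction.
Neither f = 1 nor f = 0 works.
No assignment satisfies every clause.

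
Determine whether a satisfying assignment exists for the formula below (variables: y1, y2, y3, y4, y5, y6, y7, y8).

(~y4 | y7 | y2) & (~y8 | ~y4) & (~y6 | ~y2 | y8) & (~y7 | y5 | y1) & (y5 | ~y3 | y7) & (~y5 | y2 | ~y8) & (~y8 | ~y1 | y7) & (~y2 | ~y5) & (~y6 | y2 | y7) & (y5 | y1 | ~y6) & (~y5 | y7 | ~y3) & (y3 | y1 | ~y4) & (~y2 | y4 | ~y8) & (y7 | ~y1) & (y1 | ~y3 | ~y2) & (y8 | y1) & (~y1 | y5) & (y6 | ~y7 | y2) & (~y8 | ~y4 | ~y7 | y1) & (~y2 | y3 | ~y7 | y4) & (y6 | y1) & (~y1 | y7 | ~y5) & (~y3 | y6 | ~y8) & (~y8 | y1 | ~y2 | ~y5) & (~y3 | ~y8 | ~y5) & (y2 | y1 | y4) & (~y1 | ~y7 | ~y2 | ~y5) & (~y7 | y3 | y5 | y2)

Branch on y8: set y8 = 0.
(y1) alone gives y1 = 1.
(y7) alone gives y7 = 1.
(y5) alone gives y5 = 1.
(~y2) alone gives y2 = 0.
(y6) alone gives y6 = 1.
Every clause is now satisfied; y3, y4 are unconstrained.
A satisfying assignment: y1=1, y2=0, y3=0, y4=0, y5=1, y6=1, y7=1, y8=0.

Satisfiable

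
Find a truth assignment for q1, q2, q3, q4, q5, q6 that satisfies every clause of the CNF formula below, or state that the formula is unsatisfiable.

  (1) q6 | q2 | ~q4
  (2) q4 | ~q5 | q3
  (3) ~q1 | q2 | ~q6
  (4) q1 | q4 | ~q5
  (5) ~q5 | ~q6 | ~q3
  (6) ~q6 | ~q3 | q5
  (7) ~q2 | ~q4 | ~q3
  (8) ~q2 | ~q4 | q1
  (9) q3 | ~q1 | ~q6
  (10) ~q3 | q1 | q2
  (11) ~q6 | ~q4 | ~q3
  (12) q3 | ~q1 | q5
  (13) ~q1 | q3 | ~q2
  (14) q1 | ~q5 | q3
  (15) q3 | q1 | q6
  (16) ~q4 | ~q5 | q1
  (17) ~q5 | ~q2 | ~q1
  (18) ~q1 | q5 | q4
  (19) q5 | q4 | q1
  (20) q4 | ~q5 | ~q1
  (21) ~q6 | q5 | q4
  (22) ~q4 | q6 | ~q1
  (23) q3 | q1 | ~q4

Case q6 = 1:
Case q1 = 0:
Case q4 = 1:
Unit clause (~q2) forces q2 = 0.
Unit clause (~q3) forces q3 = 0.
Now (q3) is unsatisfied and unit — conflict.
So q4 must be the other value — set q4 = 0.
Unit clause (~q5) forces q5 = 0.
Now (q5) is unsatisfied and unit — conflict.
Neither q4 = 1 nor q4 = 0 works.
So q1 must be the other value — set q1 = 1.
Unit clause (q2) forces q2 = 1.
Unit clause (q3) forces q3 = 1.
Unit clause (~q5) forces q5 = 0.
Now (q5) is unsatisfied and unit — conflict.
Neither q1 = 1 nor q1 = 0 works.
So q6 must be the other value — set q6 = 0.
Case q2 = 1:
Case q4 = 0:
Case q5 = 0:
Unit clause (~q1) forces q1 = 0.
Now (q1) is unsatisfied and unit — conflict.
So q5 must be the other value — set q5 = 1.
Unit clause (q3) forces q3 = 1.
Unit clause (q1) forces q1 = 1.
Now (~q1) is unsatisfied and unit — conflict.
Neither q5 = 1 nor q5 = 0 works.
So q4 must be the other value — set q4 = 1.
Unit clause (~q3) forces q3 = 0.
Unit clause (q1) forces q1 = 1.
Now (~q1) is unsatisfied and unit — conflict.
Neither q4 = 1 nor q4 = 0 works.
So q2 must be the other value — set q2 = 0.
Unit clause (~q4) forces q4 = 0.
Case q5 = 0:
Unit clause (~q1) forces q1 = 0.
Now (q1) is unsatisfied and unit — conflict.
So q5 must be the other value — set q5 = 1.
Unit clause (q3) forces q3 = 1.
Unit clause (q1) forces q1 = 1.
Now (~q1) is unsatisfied and unit — conflict.
Neither q5 = 1 nor q5 = 0 works.
Neither q2 = 1 nor q2 = 0 works.
Neither q6 = 1 nor q6 = 0 works.

UNSATISFIABLE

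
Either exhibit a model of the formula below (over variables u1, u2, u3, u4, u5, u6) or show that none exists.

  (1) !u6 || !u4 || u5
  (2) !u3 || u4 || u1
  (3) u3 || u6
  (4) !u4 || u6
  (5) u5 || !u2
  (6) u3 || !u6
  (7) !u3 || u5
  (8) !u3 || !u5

UNSATISFIABLE

Case u3 = true:
From the singleton clause (u5), u5 = true.
Now (!u5) is unsatisfied and unit — conflict.
Backtrack on u3: now try u3 = false.
From the singleton clause (u6), u6 = true.
Now (!u6) is unsatisfied and unit — conflict.
Both values of u3 lead to a conflict.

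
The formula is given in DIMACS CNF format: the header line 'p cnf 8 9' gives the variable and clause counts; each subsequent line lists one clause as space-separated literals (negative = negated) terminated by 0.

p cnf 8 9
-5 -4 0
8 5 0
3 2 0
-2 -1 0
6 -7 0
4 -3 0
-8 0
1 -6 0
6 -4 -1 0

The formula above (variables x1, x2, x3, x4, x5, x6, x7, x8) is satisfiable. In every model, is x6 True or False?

False

Suppose x6 = True.
The clause (¬x8) is unit, so x8 = False.
The clause (x5) is unit, so x5 = True.
The clause (¬x4) is unit, so x4 = False.
The clause (¬x3) is unit, so x3 = False.
The clause (x2) is unit, so x2 = True.
The clause (¬x1) is unit, so x1 = False.
That conflicts with the unit clause (x1).
So every satisfying assignment has x6 = False.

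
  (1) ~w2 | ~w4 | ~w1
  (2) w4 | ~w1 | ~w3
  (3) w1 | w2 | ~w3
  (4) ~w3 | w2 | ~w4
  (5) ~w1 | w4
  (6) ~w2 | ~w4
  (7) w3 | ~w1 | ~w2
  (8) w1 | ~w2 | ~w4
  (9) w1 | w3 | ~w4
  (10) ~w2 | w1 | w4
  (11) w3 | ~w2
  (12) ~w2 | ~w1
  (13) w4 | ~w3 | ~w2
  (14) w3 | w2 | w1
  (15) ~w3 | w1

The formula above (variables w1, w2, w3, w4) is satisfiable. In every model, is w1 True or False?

Suppose w1 = 0.
Unit clause (~w3) forces w3 = 0.
Unit clause (~w4) forces w4 = 0.
Unit clause (~w2) forces w2 = 0.
That conflicts with the unit clause (w2).
So every satisfying assignment has w1 = True.

True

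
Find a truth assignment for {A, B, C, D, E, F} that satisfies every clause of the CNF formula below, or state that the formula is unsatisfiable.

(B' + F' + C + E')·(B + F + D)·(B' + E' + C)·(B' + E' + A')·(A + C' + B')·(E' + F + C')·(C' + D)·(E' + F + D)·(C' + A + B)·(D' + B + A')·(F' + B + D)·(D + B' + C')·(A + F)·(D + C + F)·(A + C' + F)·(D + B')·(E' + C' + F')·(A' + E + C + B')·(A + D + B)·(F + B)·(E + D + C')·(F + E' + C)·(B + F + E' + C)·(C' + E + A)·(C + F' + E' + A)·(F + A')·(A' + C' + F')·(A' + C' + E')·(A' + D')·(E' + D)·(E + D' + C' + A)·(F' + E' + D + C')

A=0; B=1; C=0; D=1; E=0; F=1

Try C = 0.
Try B = 1.
The clause (E') is unit, so E = 0.
The clause (D) is unit, so D = 1.
The clause (A') is unit, so A = 0.
The clause (F) is unit, so F = 1.
Every clause now holds.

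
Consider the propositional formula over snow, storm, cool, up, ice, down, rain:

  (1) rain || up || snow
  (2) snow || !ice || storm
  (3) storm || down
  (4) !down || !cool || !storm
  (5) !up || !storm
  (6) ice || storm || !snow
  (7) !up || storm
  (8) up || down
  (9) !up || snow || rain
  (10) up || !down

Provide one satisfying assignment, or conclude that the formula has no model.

Suppose storm = true.
(!up) alone gives up = false.
(down) alone gives down = true.
Now (!down) is unsatisfied and unit — conflict.
That branch fails; take storm = false instead.
(down) alone gives down = true.
(!up) alone gives up = false.
Now (up) is unsatisfied and unit — conflict.
Both values of storm lead to a conflict.

UNSATISFIABLE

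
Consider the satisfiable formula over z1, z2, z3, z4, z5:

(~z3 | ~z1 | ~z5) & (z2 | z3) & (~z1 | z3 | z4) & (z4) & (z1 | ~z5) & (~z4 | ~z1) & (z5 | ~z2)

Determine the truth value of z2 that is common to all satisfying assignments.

Suppose z2 = 1.
From the singleton clause (z4), z4 = 1.
From the singleton clause (~z1), z1 = 0.
From the singleton clause (~z5), z5 = 0.
That conflicts with the unit clause (z5).
So every satisfying assignment has z2 = False.

False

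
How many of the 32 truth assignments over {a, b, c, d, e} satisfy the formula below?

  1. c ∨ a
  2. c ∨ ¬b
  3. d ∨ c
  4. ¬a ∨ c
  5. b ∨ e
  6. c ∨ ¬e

12

There are 2^5 = 32 truth assignments over (a, b, c, d, e).
Split on d. With d = True, the clauses containing d are satisfied and ¬d drops from the rest; 6 of the 2^4 = 16 assignments to the other variables satisfy what remains.
With d = False, by the same count on the reduced clause set, 6 assignments work.
Total: 6 + 6 = 12.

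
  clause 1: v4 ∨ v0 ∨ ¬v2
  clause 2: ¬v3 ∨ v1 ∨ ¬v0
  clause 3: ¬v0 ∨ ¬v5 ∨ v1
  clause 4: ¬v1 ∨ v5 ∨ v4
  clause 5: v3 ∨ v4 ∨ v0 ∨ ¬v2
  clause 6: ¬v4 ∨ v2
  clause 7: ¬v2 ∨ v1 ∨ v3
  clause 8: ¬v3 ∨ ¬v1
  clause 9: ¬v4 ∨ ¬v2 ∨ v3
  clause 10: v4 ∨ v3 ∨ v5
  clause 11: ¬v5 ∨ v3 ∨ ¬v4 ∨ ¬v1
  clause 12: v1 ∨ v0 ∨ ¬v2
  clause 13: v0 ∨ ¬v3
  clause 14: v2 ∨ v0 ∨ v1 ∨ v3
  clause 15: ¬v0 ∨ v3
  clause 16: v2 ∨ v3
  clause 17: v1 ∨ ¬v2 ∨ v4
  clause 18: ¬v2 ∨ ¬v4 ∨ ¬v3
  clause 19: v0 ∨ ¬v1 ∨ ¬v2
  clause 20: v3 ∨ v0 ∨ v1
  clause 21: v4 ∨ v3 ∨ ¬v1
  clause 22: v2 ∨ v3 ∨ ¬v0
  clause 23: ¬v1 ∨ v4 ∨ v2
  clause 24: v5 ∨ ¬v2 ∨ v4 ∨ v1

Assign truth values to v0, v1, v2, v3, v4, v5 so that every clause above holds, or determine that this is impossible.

UNSATISFIABLE

Case v4 = False:
Case v0 = True:
From the singleton clause (v3), v3 = True.
From the singleton clause (v1), v1 = True.
But (¬v1) is also a unit clause — contradiction.
Undo v0 and try v0 = False.
From the singleton clause (¬v2), v2 = False.
From the singleton clause (¬v3), v3 = False.
But (v3) is also a unit clause — contradiction.
Neither v0 = True nor v0 = False works.
Undo v4 and try v4 = True.
From the singleton clause (v2), v2 = True.
From the singleton clause (v3), v3 = True.
But (¬v3) is also a unit clause — contradiction.
Neither v4 = True nor v4 = False works.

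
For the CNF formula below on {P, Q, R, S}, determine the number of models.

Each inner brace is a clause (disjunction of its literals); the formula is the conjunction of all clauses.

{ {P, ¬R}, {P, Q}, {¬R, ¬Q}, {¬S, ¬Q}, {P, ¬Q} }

There are 2^4 = 16 truth assignments over (P, Q, R, S).
Split on R. With R = True, the clauses containing R are satisfied and ¬R drops from the rest; 2 of the 2^3 = 8 assignments to the other variables satisfy what remains.
With R = False, by the same count on the reduced clause set, 3 assignments work.
(One model: P=T, Q=F, R=F, S=F.)
Total: 2 + 3 = 5.

5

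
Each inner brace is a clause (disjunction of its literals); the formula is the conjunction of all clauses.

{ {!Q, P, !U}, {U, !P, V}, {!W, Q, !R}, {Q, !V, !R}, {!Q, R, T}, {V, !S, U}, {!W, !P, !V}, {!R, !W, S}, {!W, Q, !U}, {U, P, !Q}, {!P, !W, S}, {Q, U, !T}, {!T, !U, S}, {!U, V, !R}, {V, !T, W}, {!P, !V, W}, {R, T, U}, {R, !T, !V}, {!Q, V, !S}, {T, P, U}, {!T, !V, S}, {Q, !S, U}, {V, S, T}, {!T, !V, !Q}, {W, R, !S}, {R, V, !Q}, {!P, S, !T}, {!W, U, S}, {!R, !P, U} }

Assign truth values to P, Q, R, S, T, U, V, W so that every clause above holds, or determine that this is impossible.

P=false; Q=false; R=false; S=false; T=false; U=true; V=true; W=false

Case Q = false:
Case W = false:
Case V = true:
The clause (!R) is unit, so R = false.
The clause (!P) is unit, so P = false.
The clause (!T) is unit, so T = false.
The clause (U) is unit, so U = true.
The clause (!S) is unit, so S = false.
This assignment satisfies each clause.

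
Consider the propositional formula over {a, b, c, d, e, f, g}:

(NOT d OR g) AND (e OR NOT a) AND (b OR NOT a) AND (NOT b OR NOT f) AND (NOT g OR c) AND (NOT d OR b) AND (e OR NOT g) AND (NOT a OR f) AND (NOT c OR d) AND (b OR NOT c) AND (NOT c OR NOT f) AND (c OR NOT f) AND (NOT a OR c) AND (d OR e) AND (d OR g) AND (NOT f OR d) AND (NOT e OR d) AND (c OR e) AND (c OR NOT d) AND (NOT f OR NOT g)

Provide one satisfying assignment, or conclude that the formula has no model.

a=false; b=true; c=true; d=true; e=true; f=false; g=true

Suppose d = true.
The clause (g) is unit, so g = true.
The clause (c) is unit, so c = true.
The clause (b) is unit, so b = true.
The clause (NOT f) is unit, so f = false.
The clause (e) is unit, so e = true.
The clause (NOT a) is unit, so a = false.
This assignment satisfies each clause.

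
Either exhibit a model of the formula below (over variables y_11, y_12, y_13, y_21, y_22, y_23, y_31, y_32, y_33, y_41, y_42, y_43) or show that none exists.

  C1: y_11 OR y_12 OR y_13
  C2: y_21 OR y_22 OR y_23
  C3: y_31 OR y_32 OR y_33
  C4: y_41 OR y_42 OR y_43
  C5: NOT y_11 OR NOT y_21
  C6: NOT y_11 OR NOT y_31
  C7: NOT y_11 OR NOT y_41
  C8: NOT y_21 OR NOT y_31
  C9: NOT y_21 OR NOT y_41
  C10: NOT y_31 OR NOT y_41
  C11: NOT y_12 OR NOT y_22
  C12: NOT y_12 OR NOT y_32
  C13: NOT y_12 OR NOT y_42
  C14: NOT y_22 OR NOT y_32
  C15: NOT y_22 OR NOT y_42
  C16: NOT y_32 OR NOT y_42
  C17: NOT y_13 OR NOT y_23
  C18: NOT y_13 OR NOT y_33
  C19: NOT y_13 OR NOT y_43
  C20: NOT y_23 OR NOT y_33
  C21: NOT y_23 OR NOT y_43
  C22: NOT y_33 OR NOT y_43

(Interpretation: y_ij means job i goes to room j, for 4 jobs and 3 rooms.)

Case y_11 = false:
Case y_12 = true:
From the singleton clause (NOT y_22), y_22 = false.
From the singleton clause (NOT y_32), y_32 = false.
From the singleton clause (NOT y_42), y_42 = false.
Case y_21 = true:
From the singleton clause (NOT y_31), y_31 = false.
From the singleton clause (y_33), y_33 = true.
From the singleton clause (NOT y_41), y_41 = false.
From the singleton clause (y_43), y_43 = true.
But (NOT y_43) is also a unit clause — contradiction.
So y_21 must be the other value — set y_21 = false.
From the singleton clause (y_23), y_23 = true.
From the singleton clause (NOT y_13), y_13 = false.
From the singleton clause (NOT y_33), y_33 = false.
From the singleton clause (y_31), y_31 = true.
From the singleton clause (NOT y_41), y_41 = false.
From the singleton clause (y_43), y_43 = true.
But (NOT y_43) is also a unit clause — contradiction.
Either choice for y_21 ends in contradiction.
So y_12 must be the other value — set y_12 = false.
From the singleton clause (y_13), y_13 = true.
From the singleton clause (NOT y_23), y_23 = false.
From the singleton clause (NOT y_33), y_33 = false.
From the singleton clause (NOT y_43), y_43 = false.
Case y_21 = true:
From the singleton clause (NOT y_31), y_31 = false.
From the singleton clause (y_32), y_32 = true.
From the singleton clause (NOT y_41), y_41 = false.
From the singleton clause (y_42), y_42 = true.
But (NOT y_42) is also a unit clause — contradiction.
So y_21 must be the other value — set y_21 = false.
From the singleton clause (y_22), y_22 = true.
From the singleton clause (NOT y_32), y_32 = false.
From the singleton clause (y_31), y_31 = true.
From the singleton clause (NOT y_41), y_41 = false.
From the singleton clause (y_42), y_42 = true.
But (NOT y_42) is also a unit clause — contradiction.
Either choice for y_21 ends in contradiction.
Either choice for y_12 ends in contradiction.
So y_11 must be the other value — set y_11 = true.
From the singleton clause (NOT y_21), y_21 = false.
From the singleton clause (NOT y_31), y_31 = false.
From the singleton clause (NOT y_41), y_41 = false.
Case y_22 = true:
From the singleton clause (NOT y_12), y_12 = false.
From the singleton clause (NOT y_32), y_32 = false.
From the singleton clause (y_33), y_33 = true.
From the singleton clause (NOT y_42), y_42 = false.
From the singleton clause (y_43), y_43 = true.
But (NOT y_43) is also a unit clause — contradiction.
So y_22 must be the other value — set y_22 = false.
From the singleton clause (y_23), y_23 = true.
From the singleton clause (NOT y_13), y_13 = false.
From the singleton clause (NOT y_33), y_33 = false.
From the singleton clause (y_32), y_32 = true.
From the singleton clause (NOT y_12), y_12 = false.
From the singleton clause (NOT y_42), y_42 = false.
From the singleton clause (y_43), y_43 = true.
But (NOT y_43) is also a unit clause — contradiction.
Either choice for y_22 ends in contradiction.
Either choice for y_11 ends in contradiction.

UNSATISFIABLE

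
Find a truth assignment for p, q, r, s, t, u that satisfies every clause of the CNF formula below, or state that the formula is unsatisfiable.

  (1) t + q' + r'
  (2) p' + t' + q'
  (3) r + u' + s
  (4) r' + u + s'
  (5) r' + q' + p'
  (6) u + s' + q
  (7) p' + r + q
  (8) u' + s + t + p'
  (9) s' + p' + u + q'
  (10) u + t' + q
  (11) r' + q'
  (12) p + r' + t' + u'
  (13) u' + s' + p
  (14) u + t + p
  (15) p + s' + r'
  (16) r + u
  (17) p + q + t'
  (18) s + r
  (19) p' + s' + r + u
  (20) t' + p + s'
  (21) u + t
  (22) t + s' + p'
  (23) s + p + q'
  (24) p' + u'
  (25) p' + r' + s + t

p ↦ 0; q ↦ 0; r ↦ 1; s ↦ 0; t ↦ 0; u ↦ 1

Try r = 1.
The clause (q') is unit, so q = 0.
Try u = 1.
The clause (p') is unit, so p = 0.
The clause (t') is unit, so t = 0.
The clause (s') is unit, so s = 0.
All clauses are satisfied.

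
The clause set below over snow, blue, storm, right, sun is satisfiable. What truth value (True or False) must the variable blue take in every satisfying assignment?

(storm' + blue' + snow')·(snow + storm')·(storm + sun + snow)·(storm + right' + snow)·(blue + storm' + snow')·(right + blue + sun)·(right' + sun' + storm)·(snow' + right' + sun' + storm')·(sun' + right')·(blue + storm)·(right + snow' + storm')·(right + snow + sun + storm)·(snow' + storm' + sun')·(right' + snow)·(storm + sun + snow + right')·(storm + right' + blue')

Suppose blue = 0.
(storm) alone gives storm = 1.
(snow) alone gives snow = 1.
That conflicts with the unit clause (snow').
So every satisfying assignment has blue = True.

True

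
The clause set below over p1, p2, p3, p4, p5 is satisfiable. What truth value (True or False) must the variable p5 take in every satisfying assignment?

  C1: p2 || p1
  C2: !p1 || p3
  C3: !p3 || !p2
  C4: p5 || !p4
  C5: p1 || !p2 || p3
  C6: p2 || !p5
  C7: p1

False

Suppose p5 = true.
From the singleton clause (p2), p2 = true.
From the singleton clause (!p3), p3 = false.
From the singleton clause (!p1), p1 = false.
Now (p1) is unsatisfied and unit — conflict.
So every satisfying assignment has p5 = False.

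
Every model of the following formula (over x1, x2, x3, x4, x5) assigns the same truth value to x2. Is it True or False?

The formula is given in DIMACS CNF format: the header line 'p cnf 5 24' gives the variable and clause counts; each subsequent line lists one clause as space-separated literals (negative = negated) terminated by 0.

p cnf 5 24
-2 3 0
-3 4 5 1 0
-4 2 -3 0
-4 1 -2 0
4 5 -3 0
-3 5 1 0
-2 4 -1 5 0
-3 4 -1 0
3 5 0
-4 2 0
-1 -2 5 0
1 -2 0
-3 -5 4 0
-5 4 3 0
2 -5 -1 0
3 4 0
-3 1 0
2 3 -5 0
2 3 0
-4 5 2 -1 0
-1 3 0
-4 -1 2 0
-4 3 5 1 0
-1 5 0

Suppose x2 = False.
Unit clause (¬x4) forces x4 = False.
Unit clause (x3) forces x3 = True.
Unit clause (x5) forces x5 = True.
Now (¬x5) is unsatisfied and unit — conflict.
So every satisfying assignment has x2 = True.

True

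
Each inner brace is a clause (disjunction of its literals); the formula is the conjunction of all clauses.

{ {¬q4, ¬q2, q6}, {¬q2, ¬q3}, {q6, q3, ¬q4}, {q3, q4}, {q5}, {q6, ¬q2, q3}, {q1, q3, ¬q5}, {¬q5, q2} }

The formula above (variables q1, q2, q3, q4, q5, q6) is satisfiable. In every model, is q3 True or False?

Suppose q3 = True.
Unit clause (¬q2) forces q2 = False.
Unit clause (q5) forces q5 = True.
Now (¬q5) is unsatisfied and unit — conflict.
So every satisfying assignment has q3 = False.

False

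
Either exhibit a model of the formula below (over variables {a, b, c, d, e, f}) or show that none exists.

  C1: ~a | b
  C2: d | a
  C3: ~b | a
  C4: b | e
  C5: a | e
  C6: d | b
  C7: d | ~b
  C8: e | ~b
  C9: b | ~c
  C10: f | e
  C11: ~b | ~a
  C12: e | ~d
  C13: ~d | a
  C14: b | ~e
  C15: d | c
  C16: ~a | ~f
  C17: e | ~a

Case a = 0:
(d) alone gives d = 1.
Now (~d) is unsatisfied and unit — conflict.
So a must be the other value — set a = 1.
(b) alone gives b = 1.
Now (~b) is unsatisfied and unit — conflict.
Neither a = 1 nor a = 0 works.

UNSATISFIABLE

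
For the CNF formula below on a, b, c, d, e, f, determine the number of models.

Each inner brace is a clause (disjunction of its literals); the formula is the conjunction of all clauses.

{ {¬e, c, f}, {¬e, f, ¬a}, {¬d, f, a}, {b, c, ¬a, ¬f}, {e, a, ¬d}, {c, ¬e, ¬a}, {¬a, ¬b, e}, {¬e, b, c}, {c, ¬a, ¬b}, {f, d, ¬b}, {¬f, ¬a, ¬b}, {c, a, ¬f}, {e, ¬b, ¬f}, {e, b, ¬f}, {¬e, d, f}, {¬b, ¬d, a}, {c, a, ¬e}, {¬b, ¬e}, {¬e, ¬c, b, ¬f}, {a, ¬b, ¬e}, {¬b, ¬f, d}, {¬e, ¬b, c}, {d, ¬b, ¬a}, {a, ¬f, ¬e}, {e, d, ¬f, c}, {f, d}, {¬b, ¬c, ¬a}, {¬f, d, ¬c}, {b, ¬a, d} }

There are 2^6 = 64 truth assignments over (a, b, c, d, e, f).
Split on b. With b = True, the clauses containing b are satisfied and ¬b drops from the rest; 0 of the 2^5 = 32 assignments to the other variables satisfy what remains.
With b = False, by the same count on the reduced clause set, 2 assignments work.
Total: 0 + 2 = 2.

2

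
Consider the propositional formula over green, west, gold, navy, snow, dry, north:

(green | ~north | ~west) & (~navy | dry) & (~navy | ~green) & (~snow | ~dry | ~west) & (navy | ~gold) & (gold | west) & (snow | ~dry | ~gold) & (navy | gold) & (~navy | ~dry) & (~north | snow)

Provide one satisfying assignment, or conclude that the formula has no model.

UNSATISFIABLE

Branch on navy: set navy = 0.
(~gold) alone gives gold = 0.
But (gold) is also a unit clause — contradiction.
Backtrack on navy: now try navy = 1.
(dry) alone gives dry = 1.
But (~dry) is also a unit clause — contradiction.
Both values of navy lead to a conflict.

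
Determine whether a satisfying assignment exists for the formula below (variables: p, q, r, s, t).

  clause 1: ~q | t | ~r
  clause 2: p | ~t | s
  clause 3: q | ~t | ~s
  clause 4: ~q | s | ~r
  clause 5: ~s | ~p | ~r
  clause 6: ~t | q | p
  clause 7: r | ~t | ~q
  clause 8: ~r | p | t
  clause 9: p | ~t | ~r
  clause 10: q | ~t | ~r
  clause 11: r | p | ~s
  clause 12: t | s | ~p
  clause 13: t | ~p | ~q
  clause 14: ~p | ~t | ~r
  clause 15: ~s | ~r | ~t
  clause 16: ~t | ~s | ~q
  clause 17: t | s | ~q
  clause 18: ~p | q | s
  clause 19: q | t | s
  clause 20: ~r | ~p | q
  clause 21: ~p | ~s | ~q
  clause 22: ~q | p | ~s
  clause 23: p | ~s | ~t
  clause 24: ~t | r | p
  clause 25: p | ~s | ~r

Satisfiable

Suppose q = 0.
Suppose t = 0.
(s) alone gives s = 1.
Suppose p = 1.
(~r) alone gives r = 0.
This assignment satisfies each clause.
A satisfying assignment: p ↦ 1,  q ↦ 0,  r ↦ 0,  s ↦ 1,  t ↦ 0.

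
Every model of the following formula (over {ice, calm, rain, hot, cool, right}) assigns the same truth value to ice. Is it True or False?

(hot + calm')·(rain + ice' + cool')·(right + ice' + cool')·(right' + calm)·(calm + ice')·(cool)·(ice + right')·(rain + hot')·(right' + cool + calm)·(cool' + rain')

Suppose ice = 1.
From the singleton clause (calm), calm = 1.
From the singleton clause (hot), hot = 1.
From the singleton clause (cool), cool = 1.
From the singleton clause (rain), rain = 1.
But (rain') is also a unit clause — contradiction.
So every satisfying assignment has ice = False.

False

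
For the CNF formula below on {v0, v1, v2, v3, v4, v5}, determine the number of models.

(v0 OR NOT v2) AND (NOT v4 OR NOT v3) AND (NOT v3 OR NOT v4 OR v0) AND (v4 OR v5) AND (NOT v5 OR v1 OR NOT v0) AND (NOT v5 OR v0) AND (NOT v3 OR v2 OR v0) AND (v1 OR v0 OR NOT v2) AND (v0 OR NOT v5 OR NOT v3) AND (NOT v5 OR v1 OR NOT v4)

There are 2^6 = 64 truth assignments over (v0, v1, v2, v3, v4, v5).
Split on v2. With v2 = true, the clauses containing v2 are satisfied and NOT v2 drops from the rest; 5 of the 2^5 = 32 assignments to the other variables satisfy what remains.
With v2 = false, by the same count on the reduced clause set, 7 assignments work.
Total: 5 + 7 = 12.

12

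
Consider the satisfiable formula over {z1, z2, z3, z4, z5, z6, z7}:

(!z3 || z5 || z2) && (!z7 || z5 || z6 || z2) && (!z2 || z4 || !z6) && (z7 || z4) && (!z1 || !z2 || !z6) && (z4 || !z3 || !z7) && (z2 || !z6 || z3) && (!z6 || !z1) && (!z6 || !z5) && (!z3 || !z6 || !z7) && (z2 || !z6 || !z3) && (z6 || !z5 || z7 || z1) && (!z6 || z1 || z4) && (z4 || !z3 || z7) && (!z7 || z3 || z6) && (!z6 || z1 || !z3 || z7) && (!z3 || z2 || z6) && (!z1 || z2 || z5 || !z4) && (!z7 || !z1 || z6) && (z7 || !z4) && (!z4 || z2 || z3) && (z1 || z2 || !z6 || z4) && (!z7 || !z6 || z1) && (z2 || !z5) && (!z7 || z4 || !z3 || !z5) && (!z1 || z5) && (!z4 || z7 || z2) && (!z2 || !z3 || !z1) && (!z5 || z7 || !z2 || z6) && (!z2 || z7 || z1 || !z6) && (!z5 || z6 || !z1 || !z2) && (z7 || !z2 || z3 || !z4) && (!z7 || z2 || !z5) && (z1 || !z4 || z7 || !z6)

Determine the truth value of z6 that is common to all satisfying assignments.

False

Suppose z6 = true.
Unit clause (!z1) forces z1 = false.
Unit clause (!z5) forces z5 = false.
Unit clause (z4) forces z4 = true.
Unit clause (z7) forces z7 = true.
That conflicts with the unit clause (!z7).
So every satisfying assignment has z6 = False.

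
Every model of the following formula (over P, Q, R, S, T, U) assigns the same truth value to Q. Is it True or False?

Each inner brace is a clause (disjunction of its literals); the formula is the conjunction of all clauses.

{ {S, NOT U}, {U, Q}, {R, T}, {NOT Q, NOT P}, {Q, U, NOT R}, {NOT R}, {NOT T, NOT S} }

Suppose Q = false.
From the singleton clause (U), U = true.
From the singleton clause (S), S = true.
From the singleton clause (NOT R), R = false.
From the singleton clause (T), T = true.
But (NOT T) is also a unit clause — contradiction.
So every satisfying assignment has Q = True.

True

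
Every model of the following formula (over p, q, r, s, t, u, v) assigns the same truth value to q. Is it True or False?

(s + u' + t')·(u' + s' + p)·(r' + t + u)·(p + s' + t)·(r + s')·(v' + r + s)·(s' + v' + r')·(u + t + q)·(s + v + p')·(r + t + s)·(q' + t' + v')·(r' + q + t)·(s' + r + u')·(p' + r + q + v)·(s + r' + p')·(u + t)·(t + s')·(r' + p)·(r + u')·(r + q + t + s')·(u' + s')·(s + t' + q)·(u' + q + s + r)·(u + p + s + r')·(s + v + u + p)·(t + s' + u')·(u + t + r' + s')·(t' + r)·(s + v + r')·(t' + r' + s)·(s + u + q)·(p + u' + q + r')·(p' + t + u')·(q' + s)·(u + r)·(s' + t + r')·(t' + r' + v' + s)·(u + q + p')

True

Suppose q = 0.
Try r = 1.
(t) alone gives t = 1.
(p) alone gives p = 1.
(s) alone gives s = 1.
(v') alone gives v = 0.
(u') alone gives u = 0.
That conflicts with the unit clause (u).
Backtrack on r: now try r = 0.
(s') alone gives s = 0.
(v') alone gives v = 0.
(p') alone gives p = 0.
(t) alone gives t = 1.
That conflicts with the unit clause (t').
Neither r = 1 nor r = 0 works.
So every satisfying assignment has q = True.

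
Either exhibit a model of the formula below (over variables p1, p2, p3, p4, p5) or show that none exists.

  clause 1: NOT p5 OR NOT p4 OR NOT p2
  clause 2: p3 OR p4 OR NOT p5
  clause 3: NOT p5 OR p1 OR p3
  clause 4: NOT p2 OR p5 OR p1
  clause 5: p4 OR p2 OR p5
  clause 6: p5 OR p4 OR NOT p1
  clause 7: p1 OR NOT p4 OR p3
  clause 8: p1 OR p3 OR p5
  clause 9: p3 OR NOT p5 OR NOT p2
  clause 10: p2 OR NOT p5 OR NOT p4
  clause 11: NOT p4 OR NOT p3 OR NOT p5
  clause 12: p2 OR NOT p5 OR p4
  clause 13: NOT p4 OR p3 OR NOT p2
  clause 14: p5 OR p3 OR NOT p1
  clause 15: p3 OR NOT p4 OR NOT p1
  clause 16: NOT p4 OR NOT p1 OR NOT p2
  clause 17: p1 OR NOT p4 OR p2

Suppose p5 = false.
Suppose p2 = false.
From the singleton clause (p4), p4 = true.
From the singleton clause (p1), p1 = true.
From the singleton clause (p3), p3 = true.
All clauses are satisfied.

p1=true,  p2=false,  p3=true,  p4=true,  p5=false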